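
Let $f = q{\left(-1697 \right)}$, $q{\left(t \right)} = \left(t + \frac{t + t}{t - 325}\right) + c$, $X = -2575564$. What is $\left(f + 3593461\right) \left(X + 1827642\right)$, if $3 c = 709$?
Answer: $- \frac{905363079779116}{337} \approx -2.6865 \cdot 10^{12}$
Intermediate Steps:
$c = \frac{709}{3}$ ($c = \frac{1}{3} \cdot 709 = \frac{709}{3} \approx 236.33$)
$q{\left(t \right)} = \frac{709}{3} + t + \frac{2 t}{-325 + t}$ ($q{\left(t \right)} = \left(t + \frac{t + t}{t - 325}\right) + \frac{709}{3} = \left(t + \frac{2 t}{-325 + t}\right) + \frac{709}{3} = \frac{709}{3} + t + \frac{2 t}{-325 + t}$)
$f = - \frac{491679}{337}$ ($f = \frac{-230425 - -441220 + 3 \left(-1697\right)^{2}}{3 \left(-325 - 1697\right)} = \frac{-230425 + 441220 + 3 \cdot 2879809}{3 \left(-2022\right)} = \frac{1}{3} \left(- \frac{1}{2022}\right) \left(-230425 + 441220 + 8639427\right) = \frac{1}{3} \left(- \frac{1}{2022}\right) 8850222 = - \frac{491679}{337} \approx -1459.0$)
$\left(f + 3593461\right) \left(X + 1827642\right) = \left(- \frac{491679}{337} + 3593461\right) \left(-2575564 + 1827642\right) = \frac{1210504678}{337} \left(-747922\right) = - \frac{905363079779116}{337}$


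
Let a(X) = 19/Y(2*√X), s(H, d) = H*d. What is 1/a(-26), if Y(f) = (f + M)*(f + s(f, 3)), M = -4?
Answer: -416/19 - 32*I*√26/19 ≈ -21.895 - 8.5878*I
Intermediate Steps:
Y(f) = 4*f*(-4 + f) (Y(f) = (f - 4)*(f + f*3) = (-4 + f)*(f + 3*f) = (-4 + f)*(4*f) = 4*f*(-4 + f))
a(X) = 19/(8*√X*(-4 + 2*√X)) (a(X) = 19/((4*(2*√X)*(-4 + 2*√X))) = 19/((8*√X*(-4 + 2*√X))) = 19*(1/(8*√X*(-4 + 2*√X))) = 19/(8*√X*(-4 + 2*√X)))
1/a(-26) = 1/(19/(16*(-26 - 2*I*√26))) = -416/19 - 32*I*√26/19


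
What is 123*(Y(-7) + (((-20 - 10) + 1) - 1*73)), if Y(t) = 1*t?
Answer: -13407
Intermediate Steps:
Y(t) = t
123*(Y(-7) + (((-20 - 10) + 1) - 1*73)) = 123*(-7 + (((-20 - 10) + 1) - 1*73)) = 123*(-7 + ((-30 + 1) - 73)) = 123*(-7 + (-29 - 73)) = 123*(-7 - 102) = 123*(-109) = -13407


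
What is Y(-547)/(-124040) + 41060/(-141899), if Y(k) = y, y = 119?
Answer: -729995483/2514450280 ≈ -0.29032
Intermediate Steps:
Y(k) = 119
Y(-547)/(-124040) + 41060/(-141899) = 119/(-124040) + 41060/(-141899) = 119*(-1/124040) + 41060*(-1/141899) = -17/17720 - 41060/141899 = -729995483/2514450280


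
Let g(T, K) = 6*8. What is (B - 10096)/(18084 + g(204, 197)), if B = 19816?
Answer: 810/1511 ≈ 0.53607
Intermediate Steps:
g(T, K) = 48
(B - 10096)/(18084 + g(204, 197)) = (19816 - 10096)/(18084 + 48) = 9720/18132 = 9720*(1/18132) = 810/1511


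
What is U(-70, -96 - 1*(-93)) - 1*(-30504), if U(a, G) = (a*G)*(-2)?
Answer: 30084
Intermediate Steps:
U(a, G) = -2*G*a (U(a, G) = (G*a)*(-2) = -2*G*a)
U(-70, -96 - 1*(-93)) - 1*(-30504) = -2*(-96 - 1*(-93))*(-70) - 1*(-30504) = -2*(-96 + 93)*(-70) + 30504 = -2*(-3)*(-70) + 30504 = -420 + 30504 = 30084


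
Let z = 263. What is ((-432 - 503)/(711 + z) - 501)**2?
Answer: 239032010281/948676 ≈ 2.5196e+5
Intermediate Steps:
((-432 - 503)/(711 + z) - 501)**2 = ((-432 - 503)/(711 + 263) - 501)**2 = (-935/974 - 501)**2 = (-488909/974)**2 = 239032010281/948676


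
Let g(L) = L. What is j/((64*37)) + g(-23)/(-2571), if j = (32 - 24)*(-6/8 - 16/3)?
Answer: -35329/3044064 ≈ -0.011606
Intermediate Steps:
j = -146/3 (j = 8*(-6*⅛ - 16*⅓) = 8*(-¾ - 16/3) = 8*(-73/12) = -146/3 ≈ -48.667)
j/((64*37)) + g(-23)/(-2571) = -146/(3*(64*37)) - 23/(-2571) = -146/3/2368 - 23*(-1/2571) = -146/3*1/2368 + 23/2571 = -73/3552 + 23/2571 = -35329/3044064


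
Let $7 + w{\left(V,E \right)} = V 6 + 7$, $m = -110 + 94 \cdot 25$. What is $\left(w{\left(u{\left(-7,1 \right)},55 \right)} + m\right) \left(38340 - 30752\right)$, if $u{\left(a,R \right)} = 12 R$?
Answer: $17543456$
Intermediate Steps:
$m = 2240$ ($m = -110 + 2350 = 2240$)
$w{\left(V,E \right)} = 6 V$ ($w{\left(V,E \right)} = -7 + \left(V 6 + 7\right) = -7 + \left(6 V + 7\right) = -7 + \left(7 + 6 V\right) = 6 V$)
$\left(w{\left(u{\left(-7,1 \right)},55 \right)} + m\right) \left(38340 - 30752\right) = \left(6 \cdot 12 \cdot 1 + 2240\right) \left(38340 - 30752\right) = \left(6 \cdot 12 + 2240\right) 7588 = \left(72 + 2240\right) 7588 = 2312 \cdot 7588 = 17543456$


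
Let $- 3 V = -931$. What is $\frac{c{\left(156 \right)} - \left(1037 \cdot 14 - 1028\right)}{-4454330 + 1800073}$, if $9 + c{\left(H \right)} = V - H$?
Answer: $\frac{40034}{7962771} \approx 0.0050276$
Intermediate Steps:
$V = \frac{931}{3}$ ($V = \left(- \frac{1}{3}\right) \left(-931\right) = \frac{931}{3} \approx 310.33$)
$c{\left(H \right)} = \frac{904}{3} - H$ ($c{\left(H \right)} = -9 - \left(- \frac{931}{3} + H\right) = \frac{904}{3} - H$)
$\frac{c{\left(156 \right)} - \left(1037 \cdot 14 - 1028\right)}{-4454330 + 1800073} = \frac{\left(\frac{904}{3} - 156\right) - \left(1037 \cdot 14 - 1028\right)}{-4454330 + 1800073} = \frac{\left(\frac{904}{3} - 156\right) - \left(14518 - 1028\right)}{-2654257} = \left(\frac{436}{3} - 13490\right) \left(- \frac{1}{2654257}\right) = \left(- \frac{40034}{3}\right) \left(- \frac{1}{2654257}\right) = \frac{40034}{7962771}$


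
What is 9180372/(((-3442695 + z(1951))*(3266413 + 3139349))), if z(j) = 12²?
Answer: -1530062/3675360396477 ≈ -4.1630e-7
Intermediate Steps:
z(j) = 144
9180372/(((-3442695 + z(1951))*(3266413 + 3139349))) = 9180372/(((-3442695 + 144)*(3266413 + 3139349))) = 9180372/((-3442551*6405762)) = 9180372/(-22052162378862) = 9180372*(-1/22052162378862) = -1530062/3675360396477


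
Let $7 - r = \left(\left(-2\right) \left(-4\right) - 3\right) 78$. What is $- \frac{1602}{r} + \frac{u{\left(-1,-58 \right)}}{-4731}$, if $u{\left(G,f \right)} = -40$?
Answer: $\frac{7594382}{1811973} \approx 4.1912$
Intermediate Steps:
$r = -383$ ($r = 7 - \left(\left(-2\right) \left(-4\right) - 3\right) 78 = 7 - \left(8 - 3\right) 78 = 7 - 5 \cdot 78 = 7 - 390 = -383$)
$- \frac{1602}{r} + \frac{u{\left(-1,-58 \right)}}{-4731} = - \frac{1602}{-383} - \frac{40}{-4731} = \left(-1602\right) \left(- \frac{1}{383}\right) - - \frac{40}{4731} = \frac{1602}{383} + \frac{40}{4731} = \frac{7594382}{1811973}$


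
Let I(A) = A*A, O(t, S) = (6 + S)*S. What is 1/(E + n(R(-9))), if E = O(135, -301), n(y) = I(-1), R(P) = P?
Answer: 1/88796 ≈ 1.1262e-5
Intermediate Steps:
O(t, S) = S*(6 + S)
I(A) = A²
n(y) = 1 (n(y) = (-1)² = 1)
E = 88795 (E = -301*(6 - 301) = -301*(-295) = 88795)
1/(E + n(R(-9))) = 1/(88795 + 1) = 1/88796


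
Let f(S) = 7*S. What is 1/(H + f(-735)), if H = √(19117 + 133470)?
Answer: -5145/26318438 - √152587/26318438 ≈ -0.00021033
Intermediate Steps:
H = √152587 ≈ 390.62
1/(H + f(-735)) = 1/(√152587 + 7*(-735)) = 1/(√152587 - 5145) = 1/(-5145 + √152587)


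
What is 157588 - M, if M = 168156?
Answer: -10568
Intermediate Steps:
157588 - M = 157588 - 1*168156 = 157588 - 168156 = -10568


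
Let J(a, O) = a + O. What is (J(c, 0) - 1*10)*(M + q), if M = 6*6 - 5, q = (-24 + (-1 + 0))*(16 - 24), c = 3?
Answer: -1617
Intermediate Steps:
J(a, O) = O + a
q = 200 (q = (-24 - 1)*(-8) = -25*(-8) = 200)
M = 31 (M = 36 - 5 = 31)
(J(c, 0) - 1*10)*(M + q) = ((0 + 3) - 1*10)*(31 + 200) = (3 - 10)*231 = -7*231 = -1617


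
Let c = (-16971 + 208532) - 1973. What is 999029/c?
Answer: 999029/189588 ≈ 5.2695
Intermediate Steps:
c = 189588 (c = 191561 - 1973 = 189588)
999029/c = 999029/189588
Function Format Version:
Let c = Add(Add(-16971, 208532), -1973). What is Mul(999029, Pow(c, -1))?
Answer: Rational(999029, 189588) ≈ 5.2695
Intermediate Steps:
c = 189588 (c = Add(191561, -1973) = 189588)
Mul(999029, Pow(c, -1)) = Mul(999029, Pow(189588, -1)) = Mul(999029, Rational(1, 189588)) = Rational(999029, 189588)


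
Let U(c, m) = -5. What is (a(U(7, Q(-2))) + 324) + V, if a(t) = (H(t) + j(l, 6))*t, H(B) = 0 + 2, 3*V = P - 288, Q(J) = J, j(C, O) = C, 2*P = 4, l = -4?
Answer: 716/3 ≈ 238.67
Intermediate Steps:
P = 2 (P = (1/2)*4 = 2)
V = -286/3 (V = (2 - 288)/3 = (1/3)*(-286) = -286/3 ≈ -95.333)
H(B) = 2
a(t) = -2*t (a(t) = (2 - 4)*t = -2*t)
(a(U(7, Q(-2))) + 324) + V = (-2*(-5) + 324) - 286/3 = (10 + 324) - 286/3 = 334 - 286/3 = 716/3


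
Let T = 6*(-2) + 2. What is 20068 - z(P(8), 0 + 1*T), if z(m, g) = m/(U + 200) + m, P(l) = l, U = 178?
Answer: 3791336/189 ≈ 20060.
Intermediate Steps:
T = -10 (T = -12 + 2 = -10)
z(m, g) = 379*m/378 (z(m, g) = m/(178 + 200) + m = m/378 + m = 379*m/378)
20068 - z(P(8), 0 + 1*T) = 20068 - 379*8/378 = 20068 - 1*1516/189 = 20068 - 1516/189 = 3791336/189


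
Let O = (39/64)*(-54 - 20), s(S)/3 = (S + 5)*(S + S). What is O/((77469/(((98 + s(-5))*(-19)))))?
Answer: 9139/8432 ≈ 1.0838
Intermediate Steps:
s(S) = 6*S*(5 + S) (s(S) = 3*((S + 5)*(S + S)) = 3*((5 + S)*(2*S)) = 3*(2*S*(5 + S)) = 6*S*(5 + S))
O = -1443/32 (O = (39*(1/64))*(-74) = (39/64)*(-74) = -1443/32 ≈ -45.094)
O/((77469/(((98 + s(-5))*(-19))))) = -1443/(32*(77469/(((98 + 6*(-5)*(5 - 5))*(-19))))) = -1443/(32*(77469/(((98 + 6*(-5)*0)*(-19))))) = -1443/(32*(77469/(((98 + 0)*(-19))))) = -1443/(32*(77469/((98*(-19))))) = -1443/(32*(77469/(-1862))) = -1443/(32*(77469*(-1/1862))) = -1443/(32*(-1581/38)) = -1443/32*(-38/1581) = 9139/8432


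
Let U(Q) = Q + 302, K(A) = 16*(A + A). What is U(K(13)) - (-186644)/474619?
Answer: 340963086/474619 ≈ 718.39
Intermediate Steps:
K(A) = 32*A (K(A) = 16*(2*A) = 32*A)
U(Q) = 302 + Q
U(K(13)) - (-186644)/474619 = (302 + 32*13) - (-186644)/474619 = (302 + 416) - (-186644)/474619 = 718 - 1*(-186644/474619) = 718 + 186644/474619 = 340963086/474619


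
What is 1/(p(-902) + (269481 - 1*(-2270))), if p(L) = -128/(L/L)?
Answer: 1/271623 ≈ 3.6816e-6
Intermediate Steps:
p(L) = -128 (p(L) = -128/1 = -128*1 = -128)
1/(p(-902) + (269481 - 1*(-2270))) = 1/(-128 + (269481 - 1*(-2270))) = 1/(-128 + (269481 + 2270)) = 1/(-128 + 271751) = 1/271623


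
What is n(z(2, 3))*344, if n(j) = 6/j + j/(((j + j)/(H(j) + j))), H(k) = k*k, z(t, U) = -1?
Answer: -2064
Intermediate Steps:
H(k) = k²
n(j) = j/2 + j²/2 + 6/j (n(j) = 6/j + j/(((j + j)/(j² + j))) = 6/j + j/(((2*j)/(j + j²))) = 6/j + j/((2*j/(j + j²))) = 6/j + j*((j + j²)/(2*j)) = 6/j + (j/2 + j²/2) = j/2 + j²/2 + 6/j)
n(z(2, 3))*344 = ((½)*(12 + (-1)²*(1 - 1))/(-1))*344 = ((½)*(-1)*(12 + 1*0))*344 = ((½)*(-1)*(12 + 0))*344 = ((½)*(-1)*12)*344 = -6*344 = -2064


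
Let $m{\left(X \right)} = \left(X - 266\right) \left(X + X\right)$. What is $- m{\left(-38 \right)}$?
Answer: $-23104$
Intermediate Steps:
$m{\left(X \right)} = 2 X \left(-266 + X\right)$ ($m{\left(X \right)} = \left(-266 + X\right) 2 X = 2 X \left(-266 + X\right)$)
$- m{\left(-38 \right)} = - 2 \left(-38\right) \left(-266 - 38\right) = - 2 \left(-38\right) \left(-304\right) = \left(-1\right) 23104 = -23104$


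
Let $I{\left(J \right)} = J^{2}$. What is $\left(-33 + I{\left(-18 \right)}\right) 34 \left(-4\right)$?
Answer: $-39576$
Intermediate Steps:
$\left(-33 + I{\left(-18 \right)}\right) 34 \left(-4\right) = \left(-33 + \left(-18\right)^{2}\right) 34 \left(-4\right) = \left(-33 + 324\right) \left(-136\right) = 291 \left(-136\right) = -39576$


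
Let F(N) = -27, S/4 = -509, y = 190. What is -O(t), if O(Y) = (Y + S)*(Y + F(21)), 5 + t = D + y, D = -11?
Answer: 273714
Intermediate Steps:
S = -2036 (S = 4*(-509) = -2036)
t = 174 (t = -5 + (-11 + 190) = -5 + 179 = 174)
O(Y) = (-2036 + Y)*(-27 + Y) (O(Y) = (Y - 2036)*(Y - 27) = (-2036 + Y)*(-27 + Y))
-O(t) = -(54972 + 174**2 - 2063*174) = -(54972 + 30276 - 358962) = -1*(-273714) = 273714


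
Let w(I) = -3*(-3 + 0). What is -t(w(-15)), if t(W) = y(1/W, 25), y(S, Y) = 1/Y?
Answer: -1/25 ≈ -0.040000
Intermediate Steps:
w(I) = 9 (w(I) = -3*(-3) = 9)
t(W) = 1/25
-t(w(-15)) = -1*1/25 = -1/25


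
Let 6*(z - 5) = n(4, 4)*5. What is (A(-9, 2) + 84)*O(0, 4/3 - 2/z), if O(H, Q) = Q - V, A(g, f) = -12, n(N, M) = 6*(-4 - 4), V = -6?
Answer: 18624/35 ≈ 532.11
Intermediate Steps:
n(N, M) = -48 (n(N, M) = 6*(-8) = -48)
z = -35 (z = 5 + (-48*5)/6 = 5 + (⅙)*(-240) = 5 - 40 = -35)
O(H, Q) = 6 + Q (O(H, Q) = Q - 1*(-6) = Q + 6 = 6 + Q)
(A(-9, 2) + 84)*O(0, 4/3 - 2/z) = (-12 + 84)*(6 + (4/3 - 2/(-35))) = 72*(6 + (4*(⅓) - 2*(-1/35))) = 72*(6 + (4/3 + 2/35)) = 72*(6 + 146/105) = 72*(776/105) = 18624/35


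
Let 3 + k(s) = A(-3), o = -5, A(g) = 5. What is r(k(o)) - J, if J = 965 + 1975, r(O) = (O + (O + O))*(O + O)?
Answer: -2916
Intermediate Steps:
k(s) = 2 (k(s) = -3 + 5 = 2)
r(O) = 6*O² (r(O) = (O + 2*O)*(2*O) = (3*O)*(2*O) = 6*O²)
J = 2940
r(k(o)) - J = 6*2² - 1*2940 = 6*4 - 2940 = 24 - 2940 = -2916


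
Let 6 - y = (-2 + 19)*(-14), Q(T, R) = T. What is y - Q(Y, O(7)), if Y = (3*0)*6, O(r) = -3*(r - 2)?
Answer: 244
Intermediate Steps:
O(r) = 6 - 3*r (O(r) = -3*(-2 + r) = 6 - 3*r)
Y = 0 (Y = 0*6 = 0)
y = 244 (y = 6 - (-2 + 19)*(-14) = 6 - 17*(-14) = 6 - 1*(-238) = 6 + 238 = 244)
y - Q(Y, O(7)) = 244 - 1*0 = 244 + 0 = 244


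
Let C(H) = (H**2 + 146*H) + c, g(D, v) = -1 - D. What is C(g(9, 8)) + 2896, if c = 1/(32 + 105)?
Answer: 210433/137 ≈ 1536.0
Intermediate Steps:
c = 1/137 ≈ 0.0072993
C(H) = 1/137 + H**2 + 146*H (C(H) = (H**2 + 146*H) + 1/137 = 1/137 + H**2 + 146*H)
C(g(9, 8)) + 2896 = (1/137 + (-1 - 1*9)**2 + 146*(-1 - 1*9)) + 2896 = (1/137 + (-1 - 9)**2 + 146*(-1 - 9)) + 2896 = (1/137 + (-10)**2 + 146*(-10)) + 2896 = (1/137 + 100 - 1460) + 2896 = -186319/137 + 2896 = 210433/137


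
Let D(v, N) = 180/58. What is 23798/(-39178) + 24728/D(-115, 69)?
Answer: 7023218029/881505 ≈ 7967.3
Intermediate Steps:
D(v, N) = 90/29 (D(v, N) = 180*(1/58) = 90/29)
23798/(-39178) + 24728/D(-115, 69) = 23798/(-39178) + 24728/(90/29) = 23798*(-1/39178) + 24728*(29/90) = -11899/19589 + 358556/45 = 7023218029/881505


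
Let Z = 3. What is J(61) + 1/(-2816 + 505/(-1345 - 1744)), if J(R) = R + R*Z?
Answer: 2122584387/8699129 ≈ 244.00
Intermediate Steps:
J(R) = 4*R (J(R) = R + R*3 = R + 3*R = 4*R)
J(61) + 1/(-2816 + 505/(-1345 - 1744)) = 4*61 + 1/(-2816 + 505/(-1345 - 1744)) = 244 + 1/(-2816 + 505/(-3089)) = 244 + 1/(-2816 + 505*(-1/3089)) = 244 + 1/(-2816 - 505/3089) = 244 + 1/(-8699129/3089) = 244 - 3089/8699129 = 2122584387/8699129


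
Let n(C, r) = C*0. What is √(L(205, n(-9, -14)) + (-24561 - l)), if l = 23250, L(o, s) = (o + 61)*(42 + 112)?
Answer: I*√6847 ≈ 82.747*I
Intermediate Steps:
n(C, r) = 0
L(o, s) = 9394 + 154*o (L(o, s) = (61 + o)*154 = 9394 + 154*o)
√(L(205, n(-9, -14)) + (-24561 - l)) = √((9394 + 154*205) + (-24561 - 1*23250)) = √((9394 + 31570) + (-24561 - 23250)) = √(40964 - 47811) = √(-6847) = I*√6847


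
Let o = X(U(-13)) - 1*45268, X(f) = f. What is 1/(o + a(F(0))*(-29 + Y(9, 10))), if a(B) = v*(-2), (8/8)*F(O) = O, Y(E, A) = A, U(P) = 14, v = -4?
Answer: -1/45406 ≈ -2.2024e-5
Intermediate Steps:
F(O) = O
a(B) = 8 (a(B) = -4*(-2) = 8)
o = -45254 (o = 14 - 1*45268 = 14 - 45268 = -45254)
1/(o + a(F(0))*(-29 + Y(9, 10))) = 1/(-45254 + 8*(-29 + 10)) = 1/(-45254 + 8*(-19)) = 1/(-45254 - 152) = 1/(-45406) = -1/45406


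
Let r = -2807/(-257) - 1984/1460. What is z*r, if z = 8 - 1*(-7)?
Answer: 2691249/18761 ≈ 143.45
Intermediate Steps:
r = 897083/93805 (r = -2807*(-1/257) - 1984*1/1460 = 2807/257 - 496/365 = 897083/93805 ≈ 9.5633)
z = 15 (z = 8 + 7 = 15)
z*r = 15*(897083/93805) = 2691249/18761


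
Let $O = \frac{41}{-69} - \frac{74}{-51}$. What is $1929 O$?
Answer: $\frac{646215}{391} \approx 1652.7$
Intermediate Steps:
$O = \frac{335}{391}$ ($O = 41 \left(- \frac{1}{69}\right) - - \frac{74}{51} = - \frac{41}{69} + \frac{74}{51} = \frac{335}{391} \approx 0.85678$)
$1929 O = 1929 \cdot \frac{335}{391} = \frac{646215}{391}$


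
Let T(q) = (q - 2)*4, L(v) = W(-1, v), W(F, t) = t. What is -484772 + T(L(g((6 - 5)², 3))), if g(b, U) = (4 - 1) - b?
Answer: -484772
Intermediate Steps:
g(b, U) = 3 - b
L(v) = v
T(q) = -8 + 4*q (T(q) = (-2 + q)*4 = -8 + 4*q)
-484772 + T(L(g((6 - 5)², 3))) = -484772 + (-8 + 4*(3 - (6 - 5)²)) = -484772 + (-8 + 4*(3 - 1*1²)) = -484772 + (-8 + 4*(3 - 1*1)) = -484772 + (-8 + 4*(3 - 1)) = -484772 + (-8 + 4*2) = -484772 + (-8 + 8) = -484772 + 0 = -484772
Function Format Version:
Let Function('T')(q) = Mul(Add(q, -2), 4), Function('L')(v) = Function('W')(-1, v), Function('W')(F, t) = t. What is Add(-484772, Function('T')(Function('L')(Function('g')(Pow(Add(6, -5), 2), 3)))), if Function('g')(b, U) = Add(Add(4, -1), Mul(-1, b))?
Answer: -484772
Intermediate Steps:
Function('g')(b, U) = Add(3, Mul(-1, b))
Function('L')(v) = v
Function('T')(q) = Add(-8, Mul(4, q)) (Function('T')(q) = Mul(Add(-2, q), 4) = Add(-8, Mul(4, q)))
Add(-484772, Function('T')(Function('L')(Function('g')(Pow(Add(6, -5), 2), 3)))) = Add(-484772, Add(-8, Mul(4, Add(3, Mul(-1, Pow(Add(6, -5), 2)))))) = Add(-484772, Add(-8, Mul(4, Add(3, Mul(-1, Pow(1, 2)))))) = Add(-484772, Add(-8, Mul(4, Add(3, Mul(-1, 1))))) = Add(-484772, Add(-8, Mul(4, Add(3, -1)))) = Add(-484772, Add(-8, Mul(4, 2))) = Add(-484772, Add(-8, 8)) = Add(-484772, 0) = -484772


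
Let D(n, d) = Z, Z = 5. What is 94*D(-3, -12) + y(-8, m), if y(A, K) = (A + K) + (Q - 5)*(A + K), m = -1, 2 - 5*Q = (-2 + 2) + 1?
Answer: 2521/5 ≈ 504.20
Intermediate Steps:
Q = 1/5 (Q = 2/5 - ((-2 + 2) + 1)/5 = 2/5 - (0 + 1)/5 = 2/5 - 1/5*1 = 2/5 - 1/5 = 1/5 ≈ 0.20000)
D(n, d) = 5
y(A, K) = -19*A/5 - 19*K/5 (y(A, K) = (A + K) + (1/5 - 5)*(A + K) = (A + K) - 24*(A + K)/5 = (A + K) + (-24*A/5 - 24*K/5) = -19*A/5 - 19*K/5)
94*D(-3, -12) + y(-8, m) = 94*5 + (-19/5*(-8) - 19/5*(-1)) = 470 + (152/5 + 19/5) = 470 + 171/5 = 2521/5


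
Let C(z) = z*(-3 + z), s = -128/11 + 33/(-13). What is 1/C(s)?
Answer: 20449/4978312 ≈ 0.0041076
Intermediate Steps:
s = -2027/143 (s = -128*1/11 + 33*(-1/13) = -128/11 - 33/13 = -2027/143 ≈ -14.175)
1/C(s) = 1/(-2027*(-3 - 2027/143)/143) = 1/(-2027/143*(-2456/143)) = 1/(4978312/20449) = 20449/4978312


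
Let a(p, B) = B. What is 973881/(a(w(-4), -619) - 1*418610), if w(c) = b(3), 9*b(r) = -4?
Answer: -108209/46581 ≈ -2.3230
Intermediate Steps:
b(r) = -4/9 (b(r) = (⅑)*(-4) = -4/9)
w(c) = -4/9
973881/(a(w(-4), -619) - 1*418610) = 973881/(-619 - 1*418610) = 973881/(-619 - 418610) = 973881/(-419229) = 973881*(-1/419229) = -108209/46581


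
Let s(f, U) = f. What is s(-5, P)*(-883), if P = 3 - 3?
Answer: 4415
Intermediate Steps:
P = 0
s(-5, P)*(-883) = -5*(-883) = 4415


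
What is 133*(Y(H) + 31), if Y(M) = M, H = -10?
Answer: 2793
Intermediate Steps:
133*(Y(H) + 31) = 133*(-10 + 31) = 133*21 = 2793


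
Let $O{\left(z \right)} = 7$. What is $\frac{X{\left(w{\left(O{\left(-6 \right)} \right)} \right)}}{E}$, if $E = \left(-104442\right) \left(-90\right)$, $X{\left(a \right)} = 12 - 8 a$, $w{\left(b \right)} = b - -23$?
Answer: $- \frac{19}{783315} \approx -2.4256 \cdot 10^{-5}$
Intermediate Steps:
$w{\left(b \right)} = 23 + b$ ($w{\left(b \right)} = b + 23 = 23 + b$)
$E = 9399780$
$\frac{X{\left(w{\left(O{\left(-6 \right)} \right)} \right)}}{E} = \frac{12 - 8 \left(23 + 7\right)}{9399780} = \left(12 - 240\right) \frac{1}{9399780} = \left(-228\right) \frac{1}{9399780} = - \frac{19}{783315}$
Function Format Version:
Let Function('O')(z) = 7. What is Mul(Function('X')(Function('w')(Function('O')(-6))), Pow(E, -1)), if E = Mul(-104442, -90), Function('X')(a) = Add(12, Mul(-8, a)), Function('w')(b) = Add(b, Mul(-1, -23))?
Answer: Rational(-19, 783315) ≈ -2.4256e-5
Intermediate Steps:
Function('w')(b) = Add(23, b) (Function('w')(b) = Add(b, 23) = Add(23, b))
E = 9399780
Mul(Function('X')(Function('w')(Function('O')(-6))), Pow(E, -1)) = Mul(Add(12, Mul(-8, Add(23, 7))), Pow(9399780, -1)) = Mul(Add(12, Mul(-8, 30)), Rational(1, 9399780)) = Mul(Add(12, -240), Rational(1, 9399780)) = Mul(-228, Rational(1, 9399780)) = Rational(-19, 783315)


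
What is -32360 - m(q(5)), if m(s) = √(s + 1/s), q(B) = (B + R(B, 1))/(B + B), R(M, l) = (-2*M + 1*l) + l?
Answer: -32360 - I*√3270/30 ≈ -32360.0 - 1.9061*I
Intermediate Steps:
R(M, l) = -2*M + 2*l (R(M, l) = (-2*M + l) + l = (l - 2*M) + l = -2*M + 2*l)
q(B) = (2 - B)/(2*B) (q(B) = (B + (-2*B + 2*1))/(B + B) = (B + (-2*B + 2))/((2*B)) = (B + (2 - 2*B))*(1/(2*B)) = (2 - B)*(1/(2*B)) = (2 - B)/(2*B))
-32360 - m(q(5)) = -32360 - √((½)*(2 - 1*5)/5 + 1/((½)*(2 - 1*5)/5)) = -32360 - √((½)*(⅕)*(2 - 5) + 1/((½)*(⅕)*(2 - 5))) = -32360 - √((½)*(⅕)*(-3) + 1/((½)*(⅕)*(-3))) = -32360 - √(-3/10 + 1/(-3/10)) = -32360 - √(-3/10 - 10/3) = -32360 - √(-109/30) = -32360 - I*√3270/30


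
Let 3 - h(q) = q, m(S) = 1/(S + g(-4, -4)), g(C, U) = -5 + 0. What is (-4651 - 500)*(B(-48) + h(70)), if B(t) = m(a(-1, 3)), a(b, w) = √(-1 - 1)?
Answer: 3114638/9 + 1717*I*√2/9 ≈ 3.4607e+5 + 269.8*I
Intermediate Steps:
a(b, w) = I*√2 (a(b, w) = √(-2) = I*√2)
g(C, U) = -5
m(S) = 1/(-5 + S) (m(S) = 1/(S - 5) = 1/(-5 + S))
h(q) = 3 - q
B(t) = 1/(-5 + I*√2)
(-4651 - 500)*(B(-48) + h(70)) = (-4651 - 500)*((-5/27 - I*√2/27) + (3 - 1*70)) = -5151*((-5/27 - I*√2/27) + (3 - 70)) = -5151*((-5/27 - I*√2/27) - 67) = -5151*(-1814/27 - I*√2/27) = 3114638/9 + 1717*I*√2/9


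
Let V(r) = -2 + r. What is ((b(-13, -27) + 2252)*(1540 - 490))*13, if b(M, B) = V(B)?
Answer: 30343950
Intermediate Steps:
b(M, B) = -2 + B
((b(-13, -27) + 2252)*(1540 - 490))*13 = (((-2 - 27) + 2252)*(1540 - 490))*13 = ((-29 + 2252)*1050)*13 = (2223*1050)*13 = 2334150*13 = 30343950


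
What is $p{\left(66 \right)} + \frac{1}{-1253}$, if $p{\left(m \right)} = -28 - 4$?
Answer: $- \frac{40097}{1253} \approx -32.001$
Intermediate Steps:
$p{\left(m \right)} = -32$ ($p{\left(m \right)} = -28 - 4 = -32$)
$p{\left(66 \right)} + \frac{1}{-1253} = -32 + \frac{1}{-1253} = -32 - \frac{1}{1253} = - \frac{40097}{1253}$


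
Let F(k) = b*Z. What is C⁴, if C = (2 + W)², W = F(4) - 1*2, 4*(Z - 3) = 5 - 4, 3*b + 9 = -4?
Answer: 665416609183179841/429981696 ≈ 1.5475e+9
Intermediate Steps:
b = -13/3 (b = -3 + (⅓)*(-4) = -3 - 4/3 = -13/3 ≈ -4.3333)
Z = 13/4 (Z = 3 + (5 - 4)/4 = 3 + (¼)*1 = 3 + ¼ = 13/4 ≈ 3.2500)
F(k) = -169/12 (F(k) = -13/3*13/4 = -169/12)
W = -193/12 (W = -169/12 - 1*2 = -169/12 - 2 = -193/12 ≈ -16.083)
C = 28561/144 (C = (2 - 193/12)² = (-169/12)² = 28561/144 ≈ 198.34)
C⁴ = (28561/144)⁴ = 665416609183179841/429981696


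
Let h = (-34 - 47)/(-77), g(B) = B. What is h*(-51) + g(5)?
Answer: -3746/77 ≈ -48.649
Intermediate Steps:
h = 81/77 (h = -81*(-1/77) = 81/77 ≈ 1.0519)
h*(-51) + g(5) = (81/77)*(-51) + 5 = -4131/77 + 5 = -3746/77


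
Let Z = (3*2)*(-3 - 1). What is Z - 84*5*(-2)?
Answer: 816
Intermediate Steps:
Z = -24 (Z = 6*(-4) = -24)
Z - 84*5*(-2) = -24 - 84*5*(-2) = -24 - (-840) = -24 - 84*(-10) = -24 + 840 = 816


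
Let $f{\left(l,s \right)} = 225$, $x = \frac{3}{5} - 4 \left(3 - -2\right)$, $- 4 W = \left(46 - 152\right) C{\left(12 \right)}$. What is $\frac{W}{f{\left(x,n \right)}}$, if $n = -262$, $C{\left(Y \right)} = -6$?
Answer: $- \frac{53}{75} \approx -0.70667$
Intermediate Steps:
$W = -159$ ($W = - \frac{\left(46 - 152\right) \left(-6\right)}{4} = - \frac{\left(-106\right) \left(-6\right)}{4} = \left(- \frac{1}{4}\right) 636 = -159$)
$x = - \frac{97}{5}$ ($x = 3 \cdot \frac{1}{5} - 4 \left(3 + 2\right) = \frac{3}{5} - 20 = - \frac{97}{5} \approx -19.4$)
$\frac{W}{f{\left(x,n \right)}} = - \frac{159}{225} = \left(-159\right) \frac{1}{225} = - \frac{53}{75}$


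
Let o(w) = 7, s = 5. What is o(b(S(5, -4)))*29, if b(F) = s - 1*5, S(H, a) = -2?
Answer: 203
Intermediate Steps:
b(F) = 0 (b(F) = 5 - 1*5 = 5 - 5 = 0)
o(b(S(5, -4)))*29 = 7*29 = 203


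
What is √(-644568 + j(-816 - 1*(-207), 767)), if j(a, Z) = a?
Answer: I*√645177 ≈ 803.23*I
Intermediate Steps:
√(-644568 + j(-816 - 1*(-207), 767)) = √(-644568 + (-816 - 1*(-207))) = √(-644568 + (-816 + 207)) = √(-644568 - 609) = √(-645177) = I*√645177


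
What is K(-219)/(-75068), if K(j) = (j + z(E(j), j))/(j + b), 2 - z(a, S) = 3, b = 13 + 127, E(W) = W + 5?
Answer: -55/1482593 ≈ -3.7097e-5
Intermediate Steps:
E(W) = 5 + W
b = 140
z(a, S) = -1 (z(a, S) = 2 - 1*3 = 2 - 3 = -1)
K(j) = (-1 + j)/(140 + j) (K(j) = (j - 1)/(j + 140) = (-1 + j)/(140 + j))
K(-219)/(-75068) = ((-1 - 219)/(140 - 219))/(-75068) = (-220/(-79))*(-1/75068) = -1/79*(-220)*(-1/75068) = (220/79)*(-1/75068) = -55/1482593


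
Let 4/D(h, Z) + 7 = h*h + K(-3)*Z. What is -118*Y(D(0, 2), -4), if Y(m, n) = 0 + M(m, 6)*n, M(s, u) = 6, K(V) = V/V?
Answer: 2832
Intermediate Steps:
K(V) = 1
D(h, Z) = 4/(-7 + Z + h²) (D(h, Z) = 4/(-7 + (h*h + 1*Z)) = 4/(-7 + (h² + Z)) = 4/(-7 + (Z + h²)) = 4/(-7 + Z + h²))
Y(m, n) = 6*n (Y(m, n) = 0 + 6*n = 6*n)
-118*Y(D(0, 2), -4) = -708*(-4) = -118*(-24) = 2832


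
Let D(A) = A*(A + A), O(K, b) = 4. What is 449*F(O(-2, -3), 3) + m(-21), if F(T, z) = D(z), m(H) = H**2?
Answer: 8523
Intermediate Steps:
D(A) = 2*A**2 (D(A) = A*(2*A) = 2*A**2)
F(T, z) = 2*z**2
449*F(O(-2, -3), 3) + m(-21) = 449*(2*3**2) + (-21)**2 = 449*(2*9) + 441 = 449*18 + 441 = 8082 + 441 = 8523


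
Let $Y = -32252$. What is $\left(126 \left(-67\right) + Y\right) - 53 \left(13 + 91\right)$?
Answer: $-46206$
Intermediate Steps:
$\left(126 \left(-67\right) + Y\right) - 53 \left(13 + 91\right) = \left(126 \left(-67\right) - 32252\right) - 53 \left(13 + 91\right) = \left(-8442 - 32252\right) - 5512 = -40694 - 5512 = -46206$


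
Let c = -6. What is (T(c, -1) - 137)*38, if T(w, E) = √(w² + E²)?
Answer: -5206 + 38*√37 ≈ -4974.9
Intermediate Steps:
T(w, E) = √(E² + w²)
(T(c, -1) - 137)*38 = (√((-1)² + (-6)²) - 137)*38 = (√(1 + 36) - 137)*38 = (√37 - 137)*38 = (-137 + √37)*38 = -5206 + 38*√37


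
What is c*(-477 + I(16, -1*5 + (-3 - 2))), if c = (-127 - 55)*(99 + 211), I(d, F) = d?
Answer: 26009620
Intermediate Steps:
c = -56420 (c = -182*310 = -56420)
c*(-477 + I(16, -1*5 + (-3 - 2))) = -56420*(-477 + 16) = -56420*(-461) = 26009620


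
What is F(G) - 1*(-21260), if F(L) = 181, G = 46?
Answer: 21441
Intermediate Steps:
F(G) - 1*(-21260) = 181 - 1*(-21260) = 181 + 21260 = 21441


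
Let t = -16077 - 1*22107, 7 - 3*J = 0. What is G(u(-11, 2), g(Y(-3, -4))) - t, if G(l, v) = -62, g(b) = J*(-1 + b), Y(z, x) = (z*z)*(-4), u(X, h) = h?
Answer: 38122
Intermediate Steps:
J = 7/3 (J = 7/3 - ⅓*0 = 7/3 + 0 = 7/3 ≈ 2.3333)
Y(z, x) = -4*z² (Y(z, x) = z²*(-4) = -4*z²)
g(b) = -7/3 + 7*b/3 (g(b) = 7*(-1 + b)/3 = -7/3 + 7*b/3)
t = -38184 (t = -16077 - 22107 = -38184)
G(u(-11, 2), g(Y(-3, -4))) - t = -62 - 1*(-38184) = -62 + 38184 = 38122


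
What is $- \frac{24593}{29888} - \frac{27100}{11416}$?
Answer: $- \frac{136339811}{42650176} \approx -3.1967$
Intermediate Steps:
$- \frac{24593}{29888} - \frac{27100}{11416} = \left(-24593\right) \frac{1}{29888} - \frac{6775}{2854} = - \frac{24593}{29888} - \frac{6775}{2854} = - \frac{136339811}{42650176}$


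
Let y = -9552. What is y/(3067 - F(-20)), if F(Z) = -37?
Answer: -597/194 ≈ -3.0773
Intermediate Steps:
y/(3067 - F(-20)) = -9552/(3067 - 1*(-37)) = -9552/(3067 + 37) = -9552/3104 = -9552*1/3104 = -597/194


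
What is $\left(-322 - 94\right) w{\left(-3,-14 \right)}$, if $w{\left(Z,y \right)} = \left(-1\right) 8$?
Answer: $3328$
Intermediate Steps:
$w{\left(Z,y \right)} = -8$
$\left(-322 - 94\right) w{\left(-3,-14 \right)} = \left(-322 - 94\right) \left(-8\right) = \left(-416\right) \left(-8\right) = 3328$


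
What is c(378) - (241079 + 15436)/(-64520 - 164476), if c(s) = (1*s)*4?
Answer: 115499489/76332 ≈ 1513.1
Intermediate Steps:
c(s) = 4*s (c(s) = s*4 = 4*s)
c(378) - (241079 + 15436)/(-64520 - 164476) = 4*378 - (241079 + 15436)/(-64520 - 164476) = 1512 - 256515/(-228996) = 1512 - 256515*(-1)/228996 = 1512 - 1*(-85505/76332) = 1512 + 85505/76332 = 115499489/76332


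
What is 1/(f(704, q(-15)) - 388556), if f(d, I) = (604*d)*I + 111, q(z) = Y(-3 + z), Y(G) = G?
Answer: -1/8042333 ≈ -1.2434e-7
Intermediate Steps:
q(z) = -3 + z
f(d, I) = 111 + 604*I*d (f(d, I) = 604*I*d + 111 = 111 + 604*I*d)
1/(f(704, q(-15)) - 388556) = 1/((111 + 604*(-3 - 15)*704) - 388556) = 1/((111 + 604*(-18)*704) - 388556) = 1/((111 - 7653888) - 388556) = 1/(-7653777 - 388556) = 1/(-8042333) = -1/8042333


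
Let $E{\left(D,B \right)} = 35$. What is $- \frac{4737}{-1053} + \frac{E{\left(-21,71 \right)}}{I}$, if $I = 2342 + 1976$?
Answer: $\frac{6830407}{1515618} \approx 4.5067$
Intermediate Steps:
$I = 4318$
$- \frac{4737}{-1053} + \frac{E{\left(-21,71 \right)}}{I} = - \frac{4737}{-1053} + \frac{35}{4318} = \left(-4737\right) \left(- \frac{1}{1053}\right) + 35 \cdot \frac{1}{4318} = \frac{1579}{351} + \frac{35}{4318} = \frac{6830407}{1515618}$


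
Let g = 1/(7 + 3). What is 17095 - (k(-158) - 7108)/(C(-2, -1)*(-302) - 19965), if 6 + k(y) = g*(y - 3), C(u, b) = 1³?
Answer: 3464572349/202670 ≈ 17095.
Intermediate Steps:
C(u, b) = 1
g = ⅒ (g = 1/10 = ⅒ ≈ 0.10000)
k(y) = -63/10 + y/10 (k(y) = -6 + (y - 3)/10 = -6 + (-3 + y)/10 = -6 + (-3/10 + y/10) = -63/10 + y/10)
17095 - (k(-158) - 7108)/(C(-2, -1)*(-302) - 19965) = 17095 - ((-63/10 + (⅒)*(-158)) - 7108)/(1*(-302) - 19965) = 17095 - ((-63/10 - 79/5) - 7108)/(-302 - 19965) = 17095 - (-221/10 - 7108)/(-20267) = 17095 - (-71301)*(-1)/(10*20267) = 17095 - 1*71301/202670 = 17095 - 71301/202670 = 3464572349/202670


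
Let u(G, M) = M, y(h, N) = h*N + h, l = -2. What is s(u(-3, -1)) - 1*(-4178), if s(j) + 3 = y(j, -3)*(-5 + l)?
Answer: 4161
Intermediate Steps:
y(h, N) = h + N*h (y(h, N) = N*h + h = h + N*h)
s(j) = -3 + 14*j (s(j) = -3 + (j*(1 - 3))*(-5 - 2) = -3 + (j*(-2))*(-7) = -3 - 2*j*(-7) = -3 + 14*j)
s(u(-3, -1)) - 1*(-4178) = (-3 + 14*(-1)) - 1*(-4178) = (-3 - 14) + 4178 = -17 + 4178 = 4161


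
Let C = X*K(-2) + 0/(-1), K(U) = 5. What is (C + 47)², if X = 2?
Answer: 3249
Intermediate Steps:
C = 10 (C = 2*5 + 0/(-1) = 10 + 0*(-1) = 10 + 0 = 10)
(C + 47)² = (10 + 47)² = 57² = 3249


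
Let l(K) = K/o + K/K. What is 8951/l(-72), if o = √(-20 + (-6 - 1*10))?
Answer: 8951/145 - 107412*I/145 ≈ 61.731 - 740.77*I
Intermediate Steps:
o = 6*I (o = √(-20 + (-6 - 10)) = √(-20 - 16) = √(-36) = 6*I ≈ 6.0*I)
l(K) = 1 - I*K/6 (l(K) = K/((6*I)) + K/K = K*(-I/6) + 1 = -I*K/6 + 1 = 1 - I*K/6)
8951/l(-72) = 8951/(1 - ⅙*I*(-72)) = 8951/(1 + 12*I) = 8951*((1 - 12*I)/145) = 8951*(1 - 12*I)/145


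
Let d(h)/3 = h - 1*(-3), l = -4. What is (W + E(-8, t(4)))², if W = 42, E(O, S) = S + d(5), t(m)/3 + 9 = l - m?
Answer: 225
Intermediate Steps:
d(h) = 9 + 3*h (d(h) = 3*(h - 1*(-3)) = 3*(h + 3) = 3*(3 + h) = 9 + 3*h)
t(m) = -39 - 3*m (t(m) = -27 + 3*(-4 - m) = -27 + (-12 - 3*m) = -39 - 3*m)
E(O, S) = 24 + S (E(O, S) = S + (9 + 3*5) = S + (9 + 15) = S + 24 = 24 + S)
(W + E(-8, t(4)))² = (42 + (24 + (-39 - 3*4)))² = (42 + (24 + (-39 - 12)))² = (42 + (24 - 51))² = (42 - 27)² = 15² = 225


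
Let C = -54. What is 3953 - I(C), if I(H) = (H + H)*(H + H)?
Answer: -7711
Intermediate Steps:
I(H) = 4*H**2 (I(H) = (2*H)*(2*H) = 4*H**2)
3953 - I(C) = 3953 - 4*(-54)**2 = 3953 - 4*2916 = 3953 - 1*11664 = 3953 - 11664 = -7711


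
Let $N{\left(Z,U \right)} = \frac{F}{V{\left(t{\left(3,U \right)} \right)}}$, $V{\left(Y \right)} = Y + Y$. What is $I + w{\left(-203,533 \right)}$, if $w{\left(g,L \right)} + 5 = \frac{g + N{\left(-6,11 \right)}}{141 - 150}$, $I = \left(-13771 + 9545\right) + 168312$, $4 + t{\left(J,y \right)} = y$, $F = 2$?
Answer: $\frac{10338523}{63} \approx 1.641 \cdot 10^{5}$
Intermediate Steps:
$t{\left(J,y \right)} = -4 + y$
$V{\left(Y \right)} = 2 Y$
$N{\left(Z,U \right)} = \frac{2}{-8 + 2 U}$ ($N{\left(Z,U \right)} = \frac{2}{2 \left(-4 + U\right)} = \frac{2}{-8 + 2 U}$)
$I = 164086$ ($I = -4226 + 168312 = 164086$)
$w{\left(g,L \right)} = - \frac{316}{63} - \frac{g}{9}$ ($w{\left(g,L \right)} = -5 + \frac{g + \frac{1}{-4 + 11}}{141 - 150} = -5 + \frac{g + \frac{1}{7}}{-9} = -5 + \left(g + \frac{1}{7}\right) \left(- \frac{1}{9}\right) = -5 + \left(\frac{1}{7} + g\right) \left(- \frac{1}{9}\right) = -5 - \left(\frac{1}{63} + \frac{g}{9}\right) = - \frac{316}{63} - \frac{g}{9}$)
$I + w{\left(-203,533 \right)} = 164086 - - \frac{1105}{63} = 164086 + \left(- \frac{316}{63} + \frac{203}{9}\right) = 164086 + \frac{1105}{63} = \frac{10338523}{63}$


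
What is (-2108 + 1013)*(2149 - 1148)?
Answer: -1096095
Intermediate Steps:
(-2108 + 1013)*(2149 - 1148) = -1095*1001 = -1096095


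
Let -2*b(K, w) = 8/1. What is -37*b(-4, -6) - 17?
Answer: 131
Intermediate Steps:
b(K, w) = -4 (b(K, w) = -4/1 = -4)
-37*b(-4, -6) - 17 = -37*(-4) - 17 = 148 - 17 = 131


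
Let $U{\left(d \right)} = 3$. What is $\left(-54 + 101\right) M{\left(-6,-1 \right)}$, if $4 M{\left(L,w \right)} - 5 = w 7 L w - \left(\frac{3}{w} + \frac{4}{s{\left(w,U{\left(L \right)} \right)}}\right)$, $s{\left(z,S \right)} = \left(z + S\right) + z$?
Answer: $- \frac{893}{2} \approx -446.5$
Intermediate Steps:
$s{\left(z,S \right)} = S + 2 z$ ($s{\left(z,S \right)} = \left(S + z\right) + z = S + 2 z$)
$M{\left(L,w \right)} = \frac{5}{4} - \frac{1}{3 + 2 w} - \frac{3}{4 w} + \frac{7 L w^{2}}{4}$ ($M{\left(L,w \right)} = \frac{5}{4} + \frac{w 7 L w - \left(\frac{3}{w} + \frac{4}{3 + 2 w}\right)}{4} = \frac{5}{4} + \frac{7 w L w - \left(\frac{3}{w} + \frac{4}{3 + 2 w}\right)}{4} = \frac{5}{4} + \frac{7 L w w - \left(\frac{3}{w} + \frac{4}{3 + 2 w}\right)}{4} = \frac{5}{4} + \frac{7 L w^{2} - \left(\frac{3}{w} + \frac{4}{3 + 2 w}\right)}{4} = \frac{5}{4} + \frac{- \frac{4}{3 + 2 w} - \frac{3}{w} + 7 L w^{2}}{4} = \frac{5}{4} - \left(\frac{1}{3 + 2 w} + \frac{3}{4 w} - \frac{7 L w^{2}}{4}\right) = \frac{5}{4} - \frac{1}{3 + 2 w} - \frac{3}{4 w} + \frac{7 L w^{2}}{4}$)
$\left(-54 + 101\right) M{\left(-6,-1 \right)} = \left(-54 + 101\right) \frac{-9 - -10 - \left(3 + 2 \left(-1\right)\right) \left(5 + 7 \left(-6\right) \left(-1\right)^{2}\right)}{4 \left(-1\right) \left(3 + 2 \left(-1\right)\right)} = 47 \cdot \frac{1}{4} \left(-1\right) \frac{1}{3 - 2} \left(-9 + 10 - \left(3 - 2\right) \left(5 + 7 \left(-6\right) 1\right)\right) = 47 \cdot \frac{1}{4} \left(-1\right) 1^{-1} \left(-9 + 10 - 1 \left(5 - 42\right)\right) = 47 \cdot \frac{1}{4} \left(-1\right) 1 \left(-9 + 10 - 1 \left(-37\right)\right) = 47 \cdot \frac{1}{4} \left(-1\right) 1 \left(-9 + 10 + 37\right) = 47 \cdot \frac{1}{4} \left(-1\right) 1 \cdot 38 = 47 \left(- \frac{19}{2}\right) = - \frac{893}{2}$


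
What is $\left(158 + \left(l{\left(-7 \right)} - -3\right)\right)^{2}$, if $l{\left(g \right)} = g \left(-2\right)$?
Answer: $30625$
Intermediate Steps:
$l{\left(g \right)} = - 2 g$
$\left(158 + \left(l{\left(-7 \right)} - -3\right)\right)^{2} = \left(158 - -17\right)^{2} = \left(158 + \left(14 + 3\right)\right)^{2} = \left(158 + 17\right)^{2} = 175^{2} = 30625$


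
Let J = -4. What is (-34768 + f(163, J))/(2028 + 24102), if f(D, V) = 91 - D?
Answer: -4/3 ≈ -1.3333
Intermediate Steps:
(-34768 + f(163, J))/(2028 + 24102) = (-34768 + (91 - 1*163))/(2028 + 24102) = (-34768 + (91 - 163))/26130 = (-34768 - 72)*(1/26130) = -34840*1/26130 = -4/3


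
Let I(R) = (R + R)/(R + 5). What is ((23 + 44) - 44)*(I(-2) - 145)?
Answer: -10097/3 ≈ -3365.7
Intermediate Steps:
I(R) = 2*R/(5 + R) (I(R) = (2*R)/(5 + R) = 2*R/(5 + R))
((23 + 44) - 44)*(I(-2) - 145) = ((23 + 44) - 44)*(2*(-2)/(5 - 2) - 145) = (67 - 44)*(2*(-2)/3 - 145) = 23*(2*(-2)*(⅓) - 145) = 23*(-4/3 - 145) = 23*(-439/3) = -10097/3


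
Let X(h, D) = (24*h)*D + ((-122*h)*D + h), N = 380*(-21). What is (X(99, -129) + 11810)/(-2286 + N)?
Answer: -1263467/10266 ≈ -123.07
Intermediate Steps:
N = -7980
X(h, D) = h - 98*D*h (X(h, D) = 24*D*h + (-122*D*h + h) = 24*D*h + (h - 122*D*h) = h - 98*D*h)
(X(99, -129) + 11810)/(-2286 + N) = (99*(1 - 98*(-129)) + 11810)/(-2286 - 7980) = (99*(1 + 12642) + 11810)/(-10266) = (99*12643 + 11810)*(-1/10266) = (1251657 + 11810)*(-1/10266) = 1263467*(-1/10266) = -1263467/10266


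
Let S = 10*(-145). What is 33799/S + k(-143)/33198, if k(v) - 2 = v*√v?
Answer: -561028151/24068550 - 13*I*√143/3018 ≈ -23.31 - 0.05151*I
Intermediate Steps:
S = -1450
k(v) = 2 + v^(3/2) (k(v) = 2 + v*√v = 2 + v^(3/2))
33799/S + k(-143)/33198 = 33799/(-1450) + (2 + (-143)^(3/2))/33198 = 33799*(-1/1450) + (2 - 143*I*√143)*(1/33198) = -33799/1450 + (1/16599 - 13*I*√143/3018) = -561028151/24068550 - 13*I*√143/3018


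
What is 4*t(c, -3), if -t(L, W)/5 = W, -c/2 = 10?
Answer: 60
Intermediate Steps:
c = -20 (c = -2*10 = -20)
t(L, W) = -5*W
4*t(c, -3) = 4*(-5*(-3)) = 4*15 = 60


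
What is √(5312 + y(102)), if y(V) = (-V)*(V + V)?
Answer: 2*I*√3874 ≈ 124.48*I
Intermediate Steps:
y(V) = -2*V² (y(V) = (-V)*(2*V) = -2*V²)
√(5312 + y(102)) = √(5312 - 2*102²) = √(5312 - 2*10404) = √(5312 - 20808) = √(-15496) = 2*I*√3874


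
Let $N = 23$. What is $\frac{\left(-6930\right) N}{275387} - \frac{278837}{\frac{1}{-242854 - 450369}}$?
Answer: $\frac{7604466655949221}{39341} \approx 1.933 \cdot 10^{11}$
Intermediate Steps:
$\frac{\left(-6930\right) N}{275387} - \frac{278837}{\frac{1}{-242854 - 450369}} = \frac{\left(-6930\right) 23}{275387} - \frac{278837}{\frac{1}{-242854 - 450369}} = \left(-159390\right) \frac{1}{275387} - \frac{278837}{\frac{1}{-693223}} = - \frac{22770}{39341} - \frac{278837}{- \frac{1}{693223}} = - \frac{22770}{39341} - -193296221651 = - \frac{22770}{39341} + 193296221651 = \frac{7604466655949221}{39341}$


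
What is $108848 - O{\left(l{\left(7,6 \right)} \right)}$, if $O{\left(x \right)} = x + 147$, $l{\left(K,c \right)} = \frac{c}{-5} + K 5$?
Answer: $\frac{543336}{5} \approx 1.0867 \cdot 10^{5}$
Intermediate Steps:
$l{\left(K,c \right)} = 5 K - \frac{c}{5}$ ($l{\left(K,c \right)} = c \left(- \frac{1}{5}\right) + 5 K = - \frac{c}{5} + 5 K = 5 K - \frac{c}{5}$)
$O{\left(x \right)} = 147 + x$
$108848 - O{\left(l{\left(7,6 \right)} \right)} = 108848 - \left(147 + \left(5 \cdot 7 - \frac{6}{5}\right)\right) = 108848 - \left(147 + \left(35 - \frac{6}{5}\right)\right) = 108848 - \left(147 + \frac{169}{5}\right) = 108848 - \frac{904}{5} = \frac{543336}{5}$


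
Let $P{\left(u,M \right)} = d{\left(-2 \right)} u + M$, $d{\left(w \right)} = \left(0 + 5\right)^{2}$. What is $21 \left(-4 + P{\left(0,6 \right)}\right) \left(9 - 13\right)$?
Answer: $-168$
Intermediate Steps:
$d{\left(w \right)} = 25$ ($d{\left(w \right)} = 5^{2} = 25$)
$P{\left(u,M \right)} = M + 25 u$ ($P{\left(u,M \right)} = 25 u + M = M + 25 u$)
$21 \left(-4 + P{\left(0,6 \right)}\right) \left(9 - 13\right) = 21 \left(-4 + \left(6 + 25 \cdot 0\right)\right) \left(9 - 13\right) = 21 \left(-4 + \left(6 + 0\right)\right) \left(-4\right) = 21 \left(-4 + 6\right) \left(-4\right) = 21 \cdot 2 \left(-4\right) = 21 \left(-8\right) = -168$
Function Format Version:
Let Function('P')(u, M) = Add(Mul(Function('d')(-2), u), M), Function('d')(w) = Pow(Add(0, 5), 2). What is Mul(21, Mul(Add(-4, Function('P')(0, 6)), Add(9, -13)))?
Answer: -168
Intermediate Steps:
Function('d')(w) = 25 (Function('d')(w) = Pow(5, 2) = 25)
Function('P')(u, M) = Add(M, Mul(25, u)) (Function('P')(u, M) = Add(Mul(25, u), M) = Add(M, Mul(25, u)))
Mul(21, Mul(Add(-4, Function('P')(0, 6)), Add(9, -13))) = Mul(21, Mul(Add(-4, Add(6, Mul(25, 0))), Add(9, -13))) = Mul(21, Mul(Add(-4, Add(6, 0)), -4)) = Mul(21, Mul(Add(-4, 6), -4)) = Mul(21, Mul(2, -4)) = Mul(21, -8) = -168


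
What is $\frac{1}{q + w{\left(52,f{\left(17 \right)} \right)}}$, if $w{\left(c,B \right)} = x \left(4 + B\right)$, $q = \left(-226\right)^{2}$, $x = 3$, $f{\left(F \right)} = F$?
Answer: $\frac{1}{51139} \approx 1.9555 \cdot 10^{-5}$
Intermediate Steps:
$q = 51076$
$w{\left(c,B \right)} = 12 + 3 B$ ($w{\left(c,B \right)} = 3 \left(4 + B\right) = 12 + 3 B$)
$\frac{1}{q + w{\left(52,f{\left(17 \right)} \right)}} = \frac{1}{51076 + \left(12 + 3 \cdot 17\right)} = \frac{1}{51076 + \left(12 + 51\right)} = \frac{1}{51076 + 63} = \frac{1}{51139}$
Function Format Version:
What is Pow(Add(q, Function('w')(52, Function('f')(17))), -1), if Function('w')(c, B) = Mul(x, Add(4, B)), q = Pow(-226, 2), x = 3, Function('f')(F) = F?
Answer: Rational(1, 51139) ≈ 1.9555e-5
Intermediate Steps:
q = 51076
Function('w')(c, B) = Add(12, Mul(3, B)) (Function('w')(c, B) = Mul(3, Add(4, B)) = Add(12, Mul(3, B)))
Pow(Add(q, Function('w')(52, Function('f')(17))), -1) = Pow(Add(51076, Add(12, Mul(3, 17))), -1) = Pow(Add(51076, Add(12, 51)), -1) = Pow(Add(51076, 63), -1) = Pow(51139, -1) = Rational(1, 51139)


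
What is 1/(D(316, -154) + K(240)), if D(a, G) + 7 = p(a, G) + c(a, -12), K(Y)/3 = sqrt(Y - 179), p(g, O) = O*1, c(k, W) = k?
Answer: 155/23476 - 3*sqrt(61)/23476 ≈ 0.0056044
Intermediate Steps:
p(g, O) = O
K(Y) = 3*sqrt(-179 + Y) (K(Y) = 3*sqrt(Y - 179) = 3*sqrt(-179 + Y))
D(a, G) = -7 + G + a (D(a, G) = -7 + (G + a) = -7 + G + a)
1/(D(316, -154) + K(240)) = 1/((-7 - 154 + 316) + 3*sqrt(-179 + 240)) = 1/(155 + 3*sqrt(61))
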